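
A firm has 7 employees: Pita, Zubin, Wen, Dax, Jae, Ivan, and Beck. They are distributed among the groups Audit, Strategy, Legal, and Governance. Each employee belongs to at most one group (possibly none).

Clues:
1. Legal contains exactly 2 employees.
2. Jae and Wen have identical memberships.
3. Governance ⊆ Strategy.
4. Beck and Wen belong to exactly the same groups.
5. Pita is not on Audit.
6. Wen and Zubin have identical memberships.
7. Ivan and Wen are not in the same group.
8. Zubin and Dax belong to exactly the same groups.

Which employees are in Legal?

Legal = {Ivan, Pita}

From (5): Pita ∉ Audit.
Suppose Pita ∉ Legal: no assignment then satisfies all the clues, so Pita ∈ Legal.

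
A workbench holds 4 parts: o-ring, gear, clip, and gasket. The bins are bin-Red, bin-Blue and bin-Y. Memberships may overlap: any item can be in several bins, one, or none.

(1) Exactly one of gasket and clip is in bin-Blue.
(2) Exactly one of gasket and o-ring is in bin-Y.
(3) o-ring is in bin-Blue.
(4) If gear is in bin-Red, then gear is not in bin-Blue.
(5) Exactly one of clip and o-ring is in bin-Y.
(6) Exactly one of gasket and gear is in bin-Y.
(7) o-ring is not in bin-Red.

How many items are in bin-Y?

From (3): o-ring ∈ bin-Blue.
From (7): o-ring ∉ bin-Red.

2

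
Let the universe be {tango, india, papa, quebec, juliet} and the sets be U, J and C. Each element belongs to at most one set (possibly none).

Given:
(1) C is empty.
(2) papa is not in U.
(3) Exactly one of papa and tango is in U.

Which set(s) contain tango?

From (2): papa ∉ U.
(1): C already has 0, so the rest are out.
(3) (exactly one): tango ∈ U.

tango: U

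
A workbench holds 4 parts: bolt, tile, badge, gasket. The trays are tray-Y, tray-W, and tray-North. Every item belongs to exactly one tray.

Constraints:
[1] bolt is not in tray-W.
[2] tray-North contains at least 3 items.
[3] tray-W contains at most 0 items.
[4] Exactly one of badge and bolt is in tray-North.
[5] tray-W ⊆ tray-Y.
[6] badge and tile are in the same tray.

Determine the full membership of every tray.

tray-Y = {bolt}; tray-W = {}; tray-North = {badge, gasket, tile}

From (1): bolt ∉ tray-W.
(3): tray-W already has 0, so the rest are out.
Suppose bolt ∉ tray-Y: no assignment then satisfies all the clues, so bolt ∈ tray-Y.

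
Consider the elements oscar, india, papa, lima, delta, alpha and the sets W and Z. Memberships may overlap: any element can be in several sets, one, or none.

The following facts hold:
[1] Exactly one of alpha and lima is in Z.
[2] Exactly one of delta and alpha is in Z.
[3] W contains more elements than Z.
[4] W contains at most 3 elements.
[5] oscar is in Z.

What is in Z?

Z = {alpha, oscar}

From (5): oscar ∈ Z.
Suppose india ∈ Z: no assignment then satisfies all the clues, so india ∉ Z.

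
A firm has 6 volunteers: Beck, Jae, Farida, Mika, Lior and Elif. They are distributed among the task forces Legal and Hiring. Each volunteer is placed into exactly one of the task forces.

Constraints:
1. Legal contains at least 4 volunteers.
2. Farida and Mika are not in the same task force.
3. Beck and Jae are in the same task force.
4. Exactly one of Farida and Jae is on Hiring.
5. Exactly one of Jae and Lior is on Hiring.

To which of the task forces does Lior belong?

Lior: Hiring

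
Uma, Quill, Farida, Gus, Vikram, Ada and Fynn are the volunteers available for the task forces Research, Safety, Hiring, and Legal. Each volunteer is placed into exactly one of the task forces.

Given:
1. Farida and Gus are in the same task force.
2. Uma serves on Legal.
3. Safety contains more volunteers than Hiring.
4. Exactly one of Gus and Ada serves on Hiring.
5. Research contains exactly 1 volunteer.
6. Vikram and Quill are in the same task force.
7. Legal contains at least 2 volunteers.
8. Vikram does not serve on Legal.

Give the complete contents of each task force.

Research = {Fynn}; Safety = {Quill, Vikram}; Hiring = {Ada}; Legal = {Farida, Gus, Uma}

From (2): Uma ∈ Legal.
From (8): Vikram ∉ Legal.
(6): Quill matches Vikram: Quill ∉ Legal.
Suppose Quill ∈ Research: no assignment then satisfies all the clues, so Quill ∉ Research.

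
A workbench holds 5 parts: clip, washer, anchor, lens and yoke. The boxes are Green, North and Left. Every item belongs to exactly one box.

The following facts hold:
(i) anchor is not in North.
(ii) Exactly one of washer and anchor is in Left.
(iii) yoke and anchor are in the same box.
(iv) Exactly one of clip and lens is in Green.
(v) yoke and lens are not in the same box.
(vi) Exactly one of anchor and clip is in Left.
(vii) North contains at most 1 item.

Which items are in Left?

Left = {anchor, yoke}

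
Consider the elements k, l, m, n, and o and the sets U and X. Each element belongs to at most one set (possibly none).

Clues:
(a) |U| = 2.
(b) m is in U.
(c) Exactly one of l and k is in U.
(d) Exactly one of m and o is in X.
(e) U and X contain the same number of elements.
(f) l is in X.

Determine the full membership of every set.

U = {k, m}; X = {l, o}

From (b): m ∈ U.
From (f): l ∈ X.
(c) (exactly one): k ∈ U.
(d) (exactly one): o ∈ X.
(a): U already has 2, so the rest are out.
Suppose n ∈ X: no assignment then satisfies all the clues, so n ∉ X.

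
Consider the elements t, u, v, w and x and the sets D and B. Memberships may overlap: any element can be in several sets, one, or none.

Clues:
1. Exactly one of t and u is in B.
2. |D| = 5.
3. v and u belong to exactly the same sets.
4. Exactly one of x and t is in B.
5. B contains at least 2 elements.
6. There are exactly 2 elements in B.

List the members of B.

B = {t, w}

(2): only 5 candidates remain for D, so all are in.
Suppose t ∉ B: no assignment then satisfies all the clues, so t ∈ B.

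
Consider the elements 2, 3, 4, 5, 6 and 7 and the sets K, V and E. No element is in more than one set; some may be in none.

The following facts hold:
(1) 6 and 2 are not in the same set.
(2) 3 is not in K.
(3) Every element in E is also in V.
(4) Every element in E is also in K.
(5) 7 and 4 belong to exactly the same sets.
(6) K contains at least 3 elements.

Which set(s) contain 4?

From (2): 3 ∉ K.
(4) contrapositive: 3 ∉ E.
Suppose 4 ∉ K: no assignment then satisfies all the clues, so 4 ∈ K.

4: K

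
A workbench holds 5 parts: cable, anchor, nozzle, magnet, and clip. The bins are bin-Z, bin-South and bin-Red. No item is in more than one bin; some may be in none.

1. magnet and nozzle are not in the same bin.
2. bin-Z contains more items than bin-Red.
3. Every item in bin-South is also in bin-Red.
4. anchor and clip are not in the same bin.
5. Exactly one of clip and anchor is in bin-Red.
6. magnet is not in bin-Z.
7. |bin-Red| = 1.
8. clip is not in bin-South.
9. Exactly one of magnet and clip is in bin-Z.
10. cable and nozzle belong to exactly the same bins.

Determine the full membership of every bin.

bin-Z = {cable, clip, nozzle}; bin-South = {}; bin-Red = {anchor}

From (6): magnet ∉ bin-Z.
From (8): clip ∉ bin-South.
(9) (exactly one): clip ∈ bin-Z.
(4): anchor ∉ bin-Z.
(5) (exactly one): anchor ∈ bin-Red.
(7): bin-Red already has 1, so the rest are out.
(3) contrapositive: cable ∉ bin-South.
(3) contrapositive: nozzle ∉ bin-South.
(3) contrapositive: magnet ∉ bin-South.
Suppose cable ∉ bin-Z: no assignment then satisfies all the clues, so cable ∈ bin-Z.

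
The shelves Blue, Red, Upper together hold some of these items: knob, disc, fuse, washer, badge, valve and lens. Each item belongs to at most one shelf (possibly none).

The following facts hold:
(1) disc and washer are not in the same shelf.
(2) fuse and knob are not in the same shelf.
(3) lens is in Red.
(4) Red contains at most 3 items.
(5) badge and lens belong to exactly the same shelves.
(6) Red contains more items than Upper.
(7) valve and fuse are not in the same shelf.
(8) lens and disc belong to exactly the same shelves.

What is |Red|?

From (3): lens ∈ Red.
(5): badge matches lens: badge ∉ Blue.
(5): badge matches lens: badge ∈ Red.
(8): disc matches lens: disc ∉ Blue.
(8): disc matches lens: disc ∈ Red.
(1): washer ∉ Red.
(4): Red already has 3, so the rest are out.

3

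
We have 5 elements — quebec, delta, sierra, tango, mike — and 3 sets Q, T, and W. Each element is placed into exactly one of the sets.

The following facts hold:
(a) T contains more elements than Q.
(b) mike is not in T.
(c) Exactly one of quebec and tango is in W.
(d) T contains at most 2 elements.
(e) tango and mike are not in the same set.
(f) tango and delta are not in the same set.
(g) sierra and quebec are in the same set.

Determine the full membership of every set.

Q = {}; T = {tango}; W = {delta, mike, quebec, sierra}

From (b): mike ∉ T.
Suppose quebec ∈ Q: no assignment then satisfies all the clues, so quebec ∉ Q.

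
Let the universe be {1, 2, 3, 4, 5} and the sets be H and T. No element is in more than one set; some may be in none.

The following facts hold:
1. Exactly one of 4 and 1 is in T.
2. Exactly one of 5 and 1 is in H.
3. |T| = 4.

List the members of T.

T = {2, 3, 4, 5}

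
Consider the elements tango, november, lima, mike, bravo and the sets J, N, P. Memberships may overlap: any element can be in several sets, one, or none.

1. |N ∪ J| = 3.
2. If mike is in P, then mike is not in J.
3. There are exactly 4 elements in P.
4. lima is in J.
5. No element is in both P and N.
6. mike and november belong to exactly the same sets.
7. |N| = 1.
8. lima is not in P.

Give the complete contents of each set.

J = {bravo, lima, tango}; N = {lima}; P = {bravo, mike, november, tango}

From (4): lima ∈ J.
From (8): lima ∉ P.
(3): only 4 candidates remain for P, so all are in.
(5) (disjoint): tango ∉ N.
(5) (disjoint): november ∉ N.
(5) (disjoint): mike ∉ N.
(5) (disjoint): bravo ∉ N.
(7): only 1 candidates remain for N, so all are in.
(2): mike ∉ J.
(6): november matches mike: november ∉ J.
Suppose tango ∉ J: no assignment then satisfies all the clues, so tango ∈ J.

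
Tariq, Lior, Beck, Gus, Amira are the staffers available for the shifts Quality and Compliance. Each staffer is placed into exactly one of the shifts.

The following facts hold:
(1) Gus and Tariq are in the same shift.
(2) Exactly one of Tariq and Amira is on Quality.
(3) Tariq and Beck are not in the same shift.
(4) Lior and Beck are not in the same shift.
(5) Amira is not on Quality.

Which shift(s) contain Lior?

From (5): Amira ∉ Quality.
(2) (exactly one): Tariq ∈ Quality.
(3): Beck ∉ Quality.
Only one shift left: Beck ∈ Compliance.
Only one shift left: Amira ∈ Compliance.
(1): Gus matches Tariq: Gus ∈ Quality.
(4): Lior ∉ Compliance.
Only one shift left: Lior ∈ Quality.

Lior: Quality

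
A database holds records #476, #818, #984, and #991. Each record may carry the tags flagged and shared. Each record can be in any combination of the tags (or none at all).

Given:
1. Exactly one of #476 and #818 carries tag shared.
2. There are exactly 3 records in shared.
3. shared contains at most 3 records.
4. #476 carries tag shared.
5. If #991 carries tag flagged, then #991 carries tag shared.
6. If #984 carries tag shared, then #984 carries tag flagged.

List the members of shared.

From (4): #476 ∈ shared.
(1) (exactly one): #818 ∉ shared.
(2): only 3 candidates remain for shared, so all are in.
(6): #984 ∈ flagged.

shared = {#476, #984, #991}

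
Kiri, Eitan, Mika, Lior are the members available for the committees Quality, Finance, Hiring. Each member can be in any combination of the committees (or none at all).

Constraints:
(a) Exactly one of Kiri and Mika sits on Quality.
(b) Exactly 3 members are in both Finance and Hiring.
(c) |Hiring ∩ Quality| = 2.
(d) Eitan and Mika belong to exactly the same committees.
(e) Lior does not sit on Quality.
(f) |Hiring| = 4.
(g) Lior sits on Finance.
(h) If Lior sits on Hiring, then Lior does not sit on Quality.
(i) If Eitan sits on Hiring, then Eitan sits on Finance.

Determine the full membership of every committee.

Quality = {Eitan, Mika}; Finance = {Eitan, Lior, Mika}; Hiring = {Eitan, Kiri, Lior, Mika}

From (e): Lior ∉ Quality.
From (g): Lior ∈ Finance.
(f): only 4 candidates remain for Hiring, so all are in.
(i): Eitan ∈ Finance.
(d): Mika matches Eitan: Mika ∈ Finance.
Suppose Kiri ∈ Quality: no assignment then satisfies all the clues, so Kiri ∉ Quality.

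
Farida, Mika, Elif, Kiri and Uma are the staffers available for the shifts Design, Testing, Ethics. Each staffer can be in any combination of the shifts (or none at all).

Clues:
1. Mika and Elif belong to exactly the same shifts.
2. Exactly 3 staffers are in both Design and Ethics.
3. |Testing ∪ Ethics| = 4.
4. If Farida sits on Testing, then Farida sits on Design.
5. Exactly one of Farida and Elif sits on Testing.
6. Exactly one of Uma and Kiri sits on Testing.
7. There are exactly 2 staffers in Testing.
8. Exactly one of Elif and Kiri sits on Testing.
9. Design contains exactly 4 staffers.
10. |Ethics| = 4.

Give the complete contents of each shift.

Design = {Elif, Farida, Mika, Uma}; Testing = {Farida, Kiri}; Ethics = {Elif, Farida, Kiri, Mika}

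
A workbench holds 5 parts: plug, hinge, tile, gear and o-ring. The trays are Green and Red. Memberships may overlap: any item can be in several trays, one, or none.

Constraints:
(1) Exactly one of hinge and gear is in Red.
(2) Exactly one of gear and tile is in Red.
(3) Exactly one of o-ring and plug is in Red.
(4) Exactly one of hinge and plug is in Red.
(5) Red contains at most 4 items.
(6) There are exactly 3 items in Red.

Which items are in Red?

Red = {hinge, o-ring, tile}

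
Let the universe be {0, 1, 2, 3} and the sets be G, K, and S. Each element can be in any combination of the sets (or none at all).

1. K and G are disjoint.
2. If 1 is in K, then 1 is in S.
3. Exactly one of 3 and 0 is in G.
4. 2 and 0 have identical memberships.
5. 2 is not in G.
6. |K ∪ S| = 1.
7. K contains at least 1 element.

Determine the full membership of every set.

G = {3}; K = {1}; S = {1}

From (5): 2 ∉ G.
(4): 0 matches 2: 0 ∉ G.
(3) (exactly one): 3 ∈ G.
(1) (disjoint): 3 ∉ K.
Suppose 0 ∈ K: no assignment then satisfies all the clues, so 0 ∉ K.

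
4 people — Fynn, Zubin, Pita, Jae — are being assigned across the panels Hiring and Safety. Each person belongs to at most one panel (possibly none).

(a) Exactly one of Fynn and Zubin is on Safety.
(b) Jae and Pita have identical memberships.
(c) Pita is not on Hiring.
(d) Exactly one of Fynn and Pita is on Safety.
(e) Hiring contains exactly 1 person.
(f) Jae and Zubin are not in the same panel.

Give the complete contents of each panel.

Hiring = {Zubin}; Safety = {Fynn}

From (c): Pita ∉ Hiring.
(b): Jae matches Pita: Jae ∉ Hiring.
Suppose Fynn ∈ Hiring: no assignment then satisfies all the clues, so Fynn ∉ Hiring.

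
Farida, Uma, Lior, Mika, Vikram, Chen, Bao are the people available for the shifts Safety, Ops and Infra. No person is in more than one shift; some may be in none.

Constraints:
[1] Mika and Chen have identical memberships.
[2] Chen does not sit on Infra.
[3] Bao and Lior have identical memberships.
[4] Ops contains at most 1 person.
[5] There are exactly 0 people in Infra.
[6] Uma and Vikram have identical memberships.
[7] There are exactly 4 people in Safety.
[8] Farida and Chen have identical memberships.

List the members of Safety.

Safety = {Bao, Lior, Uma, Vikram}

From (2): Chen ∉ Infra.
(1): Mika matches Chen: Mika ∉ Infra.
(5): Infra already has 0, so the rest are out.
Suppose Farida ∈ Safety: no assignment then satisfies all the clues, so Farida ∉ Safety.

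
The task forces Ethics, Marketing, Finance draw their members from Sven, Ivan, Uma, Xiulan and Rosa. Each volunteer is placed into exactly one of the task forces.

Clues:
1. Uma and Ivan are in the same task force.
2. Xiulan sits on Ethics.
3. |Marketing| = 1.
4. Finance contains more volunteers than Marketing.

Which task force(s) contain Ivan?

Ivan: Finance

From (2): Xiulan ∈ Ethics.
Suppose Ivan ∈ Ethics: no assignment then satisfies all the clues, so Ivan ∉ Ethics.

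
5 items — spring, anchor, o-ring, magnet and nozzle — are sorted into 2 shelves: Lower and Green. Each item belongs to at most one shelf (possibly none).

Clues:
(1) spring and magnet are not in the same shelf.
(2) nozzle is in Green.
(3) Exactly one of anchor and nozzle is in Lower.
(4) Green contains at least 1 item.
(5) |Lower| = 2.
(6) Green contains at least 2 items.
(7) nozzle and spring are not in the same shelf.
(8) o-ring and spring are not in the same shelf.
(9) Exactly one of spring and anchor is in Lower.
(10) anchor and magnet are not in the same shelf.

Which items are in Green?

Green = {magnet, nozzle}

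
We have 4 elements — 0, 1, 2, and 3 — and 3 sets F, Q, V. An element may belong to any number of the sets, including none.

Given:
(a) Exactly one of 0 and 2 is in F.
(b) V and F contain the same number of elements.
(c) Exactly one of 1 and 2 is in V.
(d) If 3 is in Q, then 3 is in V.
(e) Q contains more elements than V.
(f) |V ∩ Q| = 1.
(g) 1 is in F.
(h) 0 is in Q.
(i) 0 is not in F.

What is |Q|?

From (g): 1 ∈ F.
From (h): 0 ∈ Q.
From (i): 0 ∉ F.
(a) (exactly one): 2 ∈ F.
Suppose 0 ∈ V: no assignment then satisfies all the clues, so 0 ∉ V.

3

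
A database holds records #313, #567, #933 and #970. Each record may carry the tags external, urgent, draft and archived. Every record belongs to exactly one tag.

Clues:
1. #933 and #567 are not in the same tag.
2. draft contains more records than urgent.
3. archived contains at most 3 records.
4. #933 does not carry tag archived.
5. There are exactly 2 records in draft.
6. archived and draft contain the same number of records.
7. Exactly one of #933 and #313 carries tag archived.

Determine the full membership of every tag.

external = {}; urgent = {}; draft = {#933, #970}; archived = {#313, #567}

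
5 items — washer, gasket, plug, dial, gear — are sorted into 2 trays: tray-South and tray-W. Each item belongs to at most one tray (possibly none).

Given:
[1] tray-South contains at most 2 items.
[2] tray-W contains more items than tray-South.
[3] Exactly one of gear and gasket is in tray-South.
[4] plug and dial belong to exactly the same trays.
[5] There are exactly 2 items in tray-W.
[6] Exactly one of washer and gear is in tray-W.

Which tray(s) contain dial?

dial: none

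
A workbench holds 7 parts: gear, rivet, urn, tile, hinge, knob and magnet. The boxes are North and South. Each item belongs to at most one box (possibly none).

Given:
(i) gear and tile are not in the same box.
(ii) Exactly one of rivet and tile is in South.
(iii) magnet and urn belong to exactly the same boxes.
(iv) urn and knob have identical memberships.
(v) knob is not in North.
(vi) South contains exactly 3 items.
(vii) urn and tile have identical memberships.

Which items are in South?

South = {gear, hinge, rivet}

From (v): knob ∉ North.
(iv): urn matches knob: urn ∉ North.
(vii): tile matches urn: tile ∉ North.
(iii): magnet matches urn: magnet ∉ North.
Suppose gear ∉ South: no assignment then satisfies all the clues, so gear ∈ South.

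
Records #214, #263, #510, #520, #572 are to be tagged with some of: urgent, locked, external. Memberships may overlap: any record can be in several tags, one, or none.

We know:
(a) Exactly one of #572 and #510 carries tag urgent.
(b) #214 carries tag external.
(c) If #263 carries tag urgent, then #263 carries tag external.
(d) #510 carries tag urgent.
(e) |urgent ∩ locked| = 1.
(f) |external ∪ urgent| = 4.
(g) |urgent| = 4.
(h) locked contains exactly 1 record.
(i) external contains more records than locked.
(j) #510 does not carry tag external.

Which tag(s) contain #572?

#572: none

From (b): #214 ∈ external.
From (d): #510 ∈ urgent.
From (j): #510 ∉ external.
(a) (exactly one): #572 ∉ urgent.
(g): only 4 candidates remain for urgent, so all are in.
(c): #263 ∈ external.
Suppose #572 ∈ locked: no assignment then satisfies all the clues, so #572 ∉ locked.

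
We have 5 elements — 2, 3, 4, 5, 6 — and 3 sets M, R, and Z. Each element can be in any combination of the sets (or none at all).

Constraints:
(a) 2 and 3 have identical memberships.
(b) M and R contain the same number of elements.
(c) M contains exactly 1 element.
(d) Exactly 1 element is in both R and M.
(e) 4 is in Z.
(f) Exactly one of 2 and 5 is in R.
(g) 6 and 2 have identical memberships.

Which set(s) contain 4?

4: Z

From (e): 4 ∈ Z.
Suppose 4 ∈ M: no assignment then satisfies all the clues, so 4 ∉ M.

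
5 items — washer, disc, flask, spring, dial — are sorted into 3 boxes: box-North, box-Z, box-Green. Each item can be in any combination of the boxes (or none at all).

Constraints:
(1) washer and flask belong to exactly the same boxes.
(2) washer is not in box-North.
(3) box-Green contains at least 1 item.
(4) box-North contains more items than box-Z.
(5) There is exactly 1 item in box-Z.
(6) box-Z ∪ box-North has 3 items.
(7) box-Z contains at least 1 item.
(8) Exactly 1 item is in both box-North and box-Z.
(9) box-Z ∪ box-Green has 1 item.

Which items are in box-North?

From (2): washer ∉ box-North.
(1): flask matches washer: flask ∉ box-North.
Suppose disc ∉ box-North: no assignment then satisfies all the clues, so disc ∈ box-North.

box-North = {dial, disc, spring}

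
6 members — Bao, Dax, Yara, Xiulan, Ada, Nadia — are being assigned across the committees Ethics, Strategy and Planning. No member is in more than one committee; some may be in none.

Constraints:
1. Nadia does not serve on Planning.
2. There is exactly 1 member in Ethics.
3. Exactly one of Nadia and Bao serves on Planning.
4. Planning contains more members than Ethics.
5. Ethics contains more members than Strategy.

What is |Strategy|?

0

From (1): Nadia ∉ Planning.
(3) (exactly one): Bao ∈ Planning.
Suppose Dax ∈ Strategy: no assignment then satisfies all the clues, so Dax ∉ Strategy.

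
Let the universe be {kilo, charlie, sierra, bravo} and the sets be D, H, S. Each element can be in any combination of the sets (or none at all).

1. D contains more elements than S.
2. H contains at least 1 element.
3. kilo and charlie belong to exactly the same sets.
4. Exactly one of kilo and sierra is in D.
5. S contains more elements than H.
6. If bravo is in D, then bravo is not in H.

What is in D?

D = {bravo, charlie, kilo}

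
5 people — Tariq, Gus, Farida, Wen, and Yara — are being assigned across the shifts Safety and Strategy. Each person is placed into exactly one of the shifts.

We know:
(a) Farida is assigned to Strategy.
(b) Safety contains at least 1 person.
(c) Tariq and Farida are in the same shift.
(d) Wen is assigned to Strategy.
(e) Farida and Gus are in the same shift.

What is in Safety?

Safety = {Yara}

From (a): Farida ∈ Strategy.
From (d): Wen ∈ Strategy.
(c): Tariq matches Farida: Tariq ∉ Safety.
(c): Tariq matches Farida: Tariq ∈ Strategy.
(e): Gus matches Farida: Gus ∉ Safety.
(e): Gus matches Farida: Gus ∈ Strategy.
(b): only 1 candidates remain for Safety, so all are in.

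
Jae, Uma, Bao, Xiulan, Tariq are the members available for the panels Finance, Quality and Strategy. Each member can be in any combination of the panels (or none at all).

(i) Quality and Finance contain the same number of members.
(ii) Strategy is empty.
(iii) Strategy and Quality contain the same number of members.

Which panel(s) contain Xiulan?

Xiulan: none

(ii): Strategy already has 0, so the rest are out.
Suppose Xiulan ∈ Finance: no assignment then satisfies all the clues, so Xiulan ∉ Finance.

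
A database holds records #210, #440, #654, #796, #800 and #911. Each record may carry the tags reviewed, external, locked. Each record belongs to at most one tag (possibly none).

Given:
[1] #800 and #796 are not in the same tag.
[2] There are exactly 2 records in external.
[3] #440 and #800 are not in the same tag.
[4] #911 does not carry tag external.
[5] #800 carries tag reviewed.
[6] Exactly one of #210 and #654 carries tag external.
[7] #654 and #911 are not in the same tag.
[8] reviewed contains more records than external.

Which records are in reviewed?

reviewed = {#210, #800, #911}

From (4): #911 ∉ external.
From (5): #800 ∈ reviewed.
(1): #796 ∉ reviewed.
(3): #440 ∉ reviewed.
Suppose #210 ∉ reviewed: no assignment then satisfies all the clues, so #210 ∈ reviewed.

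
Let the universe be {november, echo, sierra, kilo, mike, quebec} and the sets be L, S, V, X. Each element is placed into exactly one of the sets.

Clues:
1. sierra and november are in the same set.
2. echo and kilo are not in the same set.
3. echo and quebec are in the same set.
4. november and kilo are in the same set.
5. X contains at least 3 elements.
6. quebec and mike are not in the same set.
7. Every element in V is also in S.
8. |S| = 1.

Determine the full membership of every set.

L = {echo, quebec}; S = {mike}; V = {}; X = {kilo, november, sierra}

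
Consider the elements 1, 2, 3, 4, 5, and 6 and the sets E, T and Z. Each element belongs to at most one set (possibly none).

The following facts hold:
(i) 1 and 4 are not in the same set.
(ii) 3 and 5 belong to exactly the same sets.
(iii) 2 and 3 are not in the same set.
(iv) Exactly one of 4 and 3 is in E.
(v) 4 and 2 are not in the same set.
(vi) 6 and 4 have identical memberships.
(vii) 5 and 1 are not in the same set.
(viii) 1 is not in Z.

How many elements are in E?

2

From (viii): 1 ∉ Z.
Suppose 1 ∈ E: no assignment then satisfies all the clues, so 1 ∉ E.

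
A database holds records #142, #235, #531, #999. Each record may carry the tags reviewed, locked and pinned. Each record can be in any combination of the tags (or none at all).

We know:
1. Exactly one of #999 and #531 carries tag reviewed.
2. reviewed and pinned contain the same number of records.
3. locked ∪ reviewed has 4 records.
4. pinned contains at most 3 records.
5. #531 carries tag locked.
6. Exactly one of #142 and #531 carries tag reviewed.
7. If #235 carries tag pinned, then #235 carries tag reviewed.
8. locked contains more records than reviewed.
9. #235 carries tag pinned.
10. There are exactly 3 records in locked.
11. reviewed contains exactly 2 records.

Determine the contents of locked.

locked = {#142, #531, #999}

From (5): #531 ∈ locked.
From (9): #235 ∈ pinned.
(7): #235 ∈ reviewed.
Suppose #142 ∉ locked: no assignment then satisfies all the clues, so #142 ∈ locked.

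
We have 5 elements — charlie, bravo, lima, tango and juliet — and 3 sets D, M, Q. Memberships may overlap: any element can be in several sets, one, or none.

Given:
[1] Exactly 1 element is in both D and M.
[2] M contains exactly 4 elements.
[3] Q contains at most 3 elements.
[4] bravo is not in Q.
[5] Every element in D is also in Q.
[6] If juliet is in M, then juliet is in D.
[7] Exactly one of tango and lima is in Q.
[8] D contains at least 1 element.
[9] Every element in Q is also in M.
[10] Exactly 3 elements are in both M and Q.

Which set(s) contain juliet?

juliet: D, M, Q

From (4): bravo ∉ Q.
(5) contrapositive: bravo ∉ D.
Suppose juliet ∉ D: no assignment then satisfies all the clues, so juliet ∈ D.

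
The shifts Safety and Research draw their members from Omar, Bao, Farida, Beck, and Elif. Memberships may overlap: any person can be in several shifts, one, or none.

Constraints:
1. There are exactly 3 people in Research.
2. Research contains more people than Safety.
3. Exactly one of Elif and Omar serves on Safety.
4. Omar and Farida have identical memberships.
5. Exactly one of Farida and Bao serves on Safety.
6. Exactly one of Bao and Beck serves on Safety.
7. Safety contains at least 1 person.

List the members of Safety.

Safety = {Bao, Elif}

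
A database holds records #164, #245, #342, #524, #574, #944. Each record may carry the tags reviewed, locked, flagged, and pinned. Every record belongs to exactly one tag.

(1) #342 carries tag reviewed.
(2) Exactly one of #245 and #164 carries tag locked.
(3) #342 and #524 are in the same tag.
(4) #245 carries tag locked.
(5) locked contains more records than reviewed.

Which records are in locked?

locked = {#245, #574, #944}

From (1): #342 ∈ reviewed.
From (4): #245 ∈ locked.
(2) (exactly one): #164 ∉ locked.
(3): #524 matches #342: #524 ∈ reviewed.
Suppose #574 ∉ locked: no assignment then satisfies all the clues, so #574 ∈ locked.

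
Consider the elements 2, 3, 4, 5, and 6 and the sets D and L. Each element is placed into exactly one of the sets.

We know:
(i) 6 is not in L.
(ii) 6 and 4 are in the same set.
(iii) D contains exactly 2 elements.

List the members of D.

From (i): 6 ∉ L.
(ii): 4 matches 6: 4 ∉ L.
Only one set left: 4 ∈ D.
Only one set left: 6 ∈ D.
(iii): D already has 2, so the rest are out.
Only one set left: 2 ∈ L.
Only one set left: 3 ∈ L.
Only one set left: 5 ∈ L.

D = {4, 6}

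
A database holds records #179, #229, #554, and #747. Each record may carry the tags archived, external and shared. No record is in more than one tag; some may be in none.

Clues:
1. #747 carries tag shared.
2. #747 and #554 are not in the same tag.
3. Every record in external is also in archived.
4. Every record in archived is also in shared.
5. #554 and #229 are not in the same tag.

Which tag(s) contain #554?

From (1): #747 ∈ shared.
(2): #554 ∉ shared.
(4) contrapositive: #554 ∉ archived.
(3) contrapositive: #554 ∉ external.

#554: none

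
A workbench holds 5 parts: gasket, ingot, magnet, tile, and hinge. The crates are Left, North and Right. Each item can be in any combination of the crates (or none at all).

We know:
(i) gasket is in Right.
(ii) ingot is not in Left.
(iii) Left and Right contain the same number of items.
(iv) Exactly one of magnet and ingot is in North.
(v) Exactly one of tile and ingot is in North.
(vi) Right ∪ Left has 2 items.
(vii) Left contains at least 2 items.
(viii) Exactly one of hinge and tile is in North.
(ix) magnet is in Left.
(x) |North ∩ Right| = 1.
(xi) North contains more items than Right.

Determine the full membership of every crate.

Left = {gasket, magnet}; North = {gasket, hinge, ingot}; Right = {gasket, magnet}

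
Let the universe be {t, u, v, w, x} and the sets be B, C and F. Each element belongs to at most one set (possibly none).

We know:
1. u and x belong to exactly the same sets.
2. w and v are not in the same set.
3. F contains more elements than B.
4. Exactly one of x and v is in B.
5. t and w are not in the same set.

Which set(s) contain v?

v: B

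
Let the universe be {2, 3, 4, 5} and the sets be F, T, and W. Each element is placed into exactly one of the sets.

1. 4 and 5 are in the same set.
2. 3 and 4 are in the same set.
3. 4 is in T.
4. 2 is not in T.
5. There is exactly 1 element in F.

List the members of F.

F = {2}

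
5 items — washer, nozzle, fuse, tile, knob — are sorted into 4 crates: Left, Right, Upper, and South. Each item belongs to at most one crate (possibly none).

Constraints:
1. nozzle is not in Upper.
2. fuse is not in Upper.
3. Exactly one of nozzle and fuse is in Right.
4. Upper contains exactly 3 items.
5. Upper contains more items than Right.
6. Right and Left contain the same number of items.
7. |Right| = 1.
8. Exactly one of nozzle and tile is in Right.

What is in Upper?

Upper = {knob, tile, washer}

From (1): nozzle ∉ Upper.
From (2): fuse ∉ Upper.
(4): only 3 candidates remain for Upper, so all are in.
(8) (exactly one): nozzle ∈ Right.
(3) (exactly one): fuse ∉ Right.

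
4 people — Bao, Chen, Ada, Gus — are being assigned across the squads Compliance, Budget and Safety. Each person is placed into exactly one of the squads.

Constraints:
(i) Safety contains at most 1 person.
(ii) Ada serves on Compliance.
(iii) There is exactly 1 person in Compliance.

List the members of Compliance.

Compliance = {Ada}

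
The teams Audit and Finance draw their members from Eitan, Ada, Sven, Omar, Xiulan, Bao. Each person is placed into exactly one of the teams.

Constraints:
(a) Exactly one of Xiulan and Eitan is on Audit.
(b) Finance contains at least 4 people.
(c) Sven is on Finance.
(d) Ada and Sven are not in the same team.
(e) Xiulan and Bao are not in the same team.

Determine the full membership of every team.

Audit = {Ada, Xiulan}; Finance = {Bao, Eitan, Omar, Sven}

From (c): Sven ∈ Finance.
(d): Ada ∉ Finance.
Only one team left: Ada ∈ Audit.
Suppose Eitan ∈ Audit: no assignment then satisfies all the clues, so Eitan ∉ Audit.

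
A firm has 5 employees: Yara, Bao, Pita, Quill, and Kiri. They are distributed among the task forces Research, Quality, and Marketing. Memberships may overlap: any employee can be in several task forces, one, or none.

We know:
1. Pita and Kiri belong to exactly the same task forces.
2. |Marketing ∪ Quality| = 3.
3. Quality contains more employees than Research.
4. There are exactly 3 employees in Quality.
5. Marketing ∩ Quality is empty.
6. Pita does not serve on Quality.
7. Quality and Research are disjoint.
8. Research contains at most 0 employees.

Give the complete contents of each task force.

Research = {}; Quality = {Bao, Quill, Yara}; Marketing = {}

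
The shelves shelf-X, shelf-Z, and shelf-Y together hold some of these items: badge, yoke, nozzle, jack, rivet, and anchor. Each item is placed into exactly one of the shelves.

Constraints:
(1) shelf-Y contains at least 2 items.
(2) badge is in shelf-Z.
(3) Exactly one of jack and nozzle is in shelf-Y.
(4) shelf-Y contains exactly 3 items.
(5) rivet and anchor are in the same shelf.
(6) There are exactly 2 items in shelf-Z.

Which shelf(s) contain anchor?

anchor: shelf-Y

From (2): badge ∈ shelf-Z.
Suppose anchor ∈ shelf-X: no assignment then satisfies all the clues, so anchor ∉ shelf-X.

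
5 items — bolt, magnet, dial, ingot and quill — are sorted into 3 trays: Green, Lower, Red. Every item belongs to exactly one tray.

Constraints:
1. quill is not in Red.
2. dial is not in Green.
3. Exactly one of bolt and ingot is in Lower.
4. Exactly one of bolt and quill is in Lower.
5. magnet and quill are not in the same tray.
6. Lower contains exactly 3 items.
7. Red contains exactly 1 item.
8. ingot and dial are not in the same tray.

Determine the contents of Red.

From (1): quill ∉ Red.
From (2): dial ∉ Green.
Suppose bolt ∈ Red: no assignment then satisfies all the clues, so bolt ∉ Red.

Red = {ingot}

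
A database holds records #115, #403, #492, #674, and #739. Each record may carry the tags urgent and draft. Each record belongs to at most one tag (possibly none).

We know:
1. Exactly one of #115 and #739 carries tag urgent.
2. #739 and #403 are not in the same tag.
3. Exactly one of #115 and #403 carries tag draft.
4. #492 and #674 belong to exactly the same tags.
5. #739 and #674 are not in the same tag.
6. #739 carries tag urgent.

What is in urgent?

From (6): #739 ∈ urgent.
(1) (exactly one): #115 ∉ urgent.
(2): #403 ∉ urgent.
(5): #674 ∉ urgent.
(4): #492 matches #674: #492 ∉ urgent.

urgent = {#739}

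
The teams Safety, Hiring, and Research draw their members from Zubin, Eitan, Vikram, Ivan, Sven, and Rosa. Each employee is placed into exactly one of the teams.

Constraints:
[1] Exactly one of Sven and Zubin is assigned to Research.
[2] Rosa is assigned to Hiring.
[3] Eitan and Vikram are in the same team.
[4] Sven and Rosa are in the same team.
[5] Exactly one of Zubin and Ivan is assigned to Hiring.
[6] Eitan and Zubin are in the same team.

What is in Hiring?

Hiring = {Ivan, Rosa, Sven}

From (2): Rosa ∈ Hiring.
(4): Sven matches Rosa: Sven ∉ Safety.
(4): Sven matches Rosa: Sven ∈ Hiring.
(1) (exactly one): Zubin ∈ Research.
(5) (exactly one): Ivan ∈ Hiring.
(6): Eitan matches Zubin: Eitan ∉ Safety.
(6): Eitan matches Zubin: Eitan ∉ Hiring.
(6): Eitan matches Zubin: Eitan ∈ Research.
(3): Vikram matches Eitan: Vikram ∉ Safety.
(3): Vikram matches Eitan: Vikram ∉ Hiring.
(3): Vikram matches Eitan: Vikram ∈ Research.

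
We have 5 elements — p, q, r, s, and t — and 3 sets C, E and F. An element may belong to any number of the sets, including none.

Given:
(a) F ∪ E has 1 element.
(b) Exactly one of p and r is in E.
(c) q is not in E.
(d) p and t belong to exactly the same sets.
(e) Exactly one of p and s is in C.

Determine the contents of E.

E = {r}

From (c): q ∉ E.
Suppose p ∈ E: no assignment then satisfies all the clues, so p ∉ E.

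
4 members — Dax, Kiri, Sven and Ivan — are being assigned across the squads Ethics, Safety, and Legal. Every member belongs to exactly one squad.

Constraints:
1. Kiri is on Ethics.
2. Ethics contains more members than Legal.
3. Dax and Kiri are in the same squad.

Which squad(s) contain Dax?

Dax: Ethics

From (1): Kiri ∈ Ethics.
(3): Dax matches Kiri: Dax ∈ Ethics.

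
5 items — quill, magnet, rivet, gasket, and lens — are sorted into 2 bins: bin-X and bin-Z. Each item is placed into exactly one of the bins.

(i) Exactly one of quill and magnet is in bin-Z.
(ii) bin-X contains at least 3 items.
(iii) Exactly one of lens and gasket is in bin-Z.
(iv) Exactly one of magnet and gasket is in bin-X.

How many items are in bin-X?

3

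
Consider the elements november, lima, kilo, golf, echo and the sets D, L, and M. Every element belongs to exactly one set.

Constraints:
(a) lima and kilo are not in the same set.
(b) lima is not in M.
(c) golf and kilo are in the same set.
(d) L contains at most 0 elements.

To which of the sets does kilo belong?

kilo: M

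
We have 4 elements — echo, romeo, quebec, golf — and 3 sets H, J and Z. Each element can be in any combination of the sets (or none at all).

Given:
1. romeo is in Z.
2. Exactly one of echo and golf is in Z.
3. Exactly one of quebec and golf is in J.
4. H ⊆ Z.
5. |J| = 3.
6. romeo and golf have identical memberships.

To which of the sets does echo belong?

From (1): romeo ∈ Z.
(6): golf matches romeo: golf ∈ Z.
(2) (exactly one): echo ∉ Z.
(4) contrapositive: echo ∉ H.
Suppose echo ∉ J: no assignment then satisfies all the clues, so echo ∈ J.

echo: J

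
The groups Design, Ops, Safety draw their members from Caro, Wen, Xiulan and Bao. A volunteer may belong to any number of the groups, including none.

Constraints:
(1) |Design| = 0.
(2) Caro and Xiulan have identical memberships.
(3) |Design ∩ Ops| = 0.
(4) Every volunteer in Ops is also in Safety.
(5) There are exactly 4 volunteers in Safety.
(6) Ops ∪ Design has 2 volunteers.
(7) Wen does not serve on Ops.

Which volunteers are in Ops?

Ops = {Caro, Xiulan}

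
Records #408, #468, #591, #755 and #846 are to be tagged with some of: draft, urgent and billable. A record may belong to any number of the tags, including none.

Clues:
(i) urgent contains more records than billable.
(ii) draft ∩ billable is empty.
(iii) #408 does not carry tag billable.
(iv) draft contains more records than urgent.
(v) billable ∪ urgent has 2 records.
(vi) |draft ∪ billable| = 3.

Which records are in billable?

billable = {}

From (iii): #408 ∉ billable.
Suppose #468 ∈ billable: no assignment then satisfies all the clues, so #468 ∉ billable.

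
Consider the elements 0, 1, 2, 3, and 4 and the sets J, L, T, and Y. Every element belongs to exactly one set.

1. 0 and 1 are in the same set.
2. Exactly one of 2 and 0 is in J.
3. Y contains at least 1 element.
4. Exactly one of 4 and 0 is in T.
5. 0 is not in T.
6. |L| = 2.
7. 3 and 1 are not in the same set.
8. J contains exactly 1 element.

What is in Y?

Y = {3}

From (5): 0 ∉ T.
(1): 1 matches 0: 1 ∉ T.
(4) (exactly one): 4 ∈ T.
Suppose 0 ∈ Y: no assignment then satisfies all the clues, so 0 ∉ Y.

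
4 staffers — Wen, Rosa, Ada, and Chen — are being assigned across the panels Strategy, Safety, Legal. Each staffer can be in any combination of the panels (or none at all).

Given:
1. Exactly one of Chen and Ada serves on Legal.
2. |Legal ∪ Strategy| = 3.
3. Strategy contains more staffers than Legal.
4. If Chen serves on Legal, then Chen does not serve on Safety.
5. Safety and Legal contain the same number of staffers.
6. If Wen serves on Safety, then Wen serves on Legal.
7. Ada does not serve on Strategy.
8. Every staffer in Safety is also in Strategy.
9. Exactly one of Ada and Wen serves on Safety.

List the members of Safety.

Safety = {Rosa, Wen}

From (7): Ada ∉ Strategy.
(8) contrapositive: Ada ∉ Safety.
(9) (exactly one): Wen ∈ Safety.
(6): Wen ∈ Legal.
(8) with Wen ∈ Safety: Wen ∈ Strategy.
Suppose Rosa ∉ Safety: no assignment then satisfies all the clues, so Rosa ∈ Safety.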